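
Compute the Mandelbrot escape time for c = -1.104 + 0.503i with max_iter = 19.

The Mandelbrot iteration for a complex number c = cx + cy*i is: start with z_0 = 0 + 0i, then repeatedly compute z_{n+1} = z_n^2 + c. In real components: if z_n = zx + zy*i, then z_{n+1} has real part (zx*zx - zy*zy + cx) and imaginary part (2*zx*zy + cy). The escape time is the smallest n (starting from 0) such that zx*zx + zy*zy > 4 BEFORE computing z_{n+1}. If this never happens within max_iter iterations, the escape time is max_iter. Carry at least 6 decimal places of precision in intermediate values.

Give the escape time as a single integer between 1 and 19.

z_0 = 0 + 0i, c = -1.1040 + 0.5030i
Iter 1: z = -1.1040 + 0.5030i, |z|^2 = 1.4718
Iter 2: z = -0.1382 + -0.6076i, |z|^2 = 0.3883
Iter 3: z = -1.4541 + 0.6709i, |z|^2 = 2.5646
Iter 4: z = 0.5603 + -1.4482i, |z|^2 = 2.4113
Iter 5: z = -2.8875 + -1.1198i, |z|^2 = 9.5916
Escaped at iteration 5

Answer: 5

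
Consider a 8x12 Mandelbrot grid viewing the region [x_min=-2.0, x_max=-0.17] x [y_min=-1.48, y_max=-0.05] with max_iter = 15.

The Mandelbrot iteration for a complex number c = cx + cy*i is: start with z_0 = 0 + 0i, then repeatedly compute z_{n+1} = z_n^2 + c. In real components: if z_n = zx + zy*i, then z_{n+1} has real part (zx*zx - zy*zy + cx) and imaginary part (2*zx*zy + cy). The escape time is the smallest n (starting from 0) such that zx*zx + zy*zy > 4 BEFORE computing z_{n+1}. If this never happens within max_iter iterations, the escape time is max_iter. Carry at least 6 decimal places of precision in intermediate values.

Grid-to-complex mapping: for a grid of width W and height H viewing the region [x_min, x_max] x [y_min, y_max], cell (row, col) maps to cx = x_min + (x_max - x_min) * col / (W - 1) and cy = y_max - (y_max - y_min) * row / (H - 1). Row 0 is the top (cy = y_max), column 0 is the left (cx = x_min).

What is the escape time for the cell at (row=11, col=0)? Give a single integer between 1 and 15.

Answer: 1

Derivation:
z_0 = 0 + 0i, c = -2.0000 + -1.4800i
Iter 1: z = -2.0000 + -1.4800i, |z|^2 = 6.1904
Escaped at iteration 1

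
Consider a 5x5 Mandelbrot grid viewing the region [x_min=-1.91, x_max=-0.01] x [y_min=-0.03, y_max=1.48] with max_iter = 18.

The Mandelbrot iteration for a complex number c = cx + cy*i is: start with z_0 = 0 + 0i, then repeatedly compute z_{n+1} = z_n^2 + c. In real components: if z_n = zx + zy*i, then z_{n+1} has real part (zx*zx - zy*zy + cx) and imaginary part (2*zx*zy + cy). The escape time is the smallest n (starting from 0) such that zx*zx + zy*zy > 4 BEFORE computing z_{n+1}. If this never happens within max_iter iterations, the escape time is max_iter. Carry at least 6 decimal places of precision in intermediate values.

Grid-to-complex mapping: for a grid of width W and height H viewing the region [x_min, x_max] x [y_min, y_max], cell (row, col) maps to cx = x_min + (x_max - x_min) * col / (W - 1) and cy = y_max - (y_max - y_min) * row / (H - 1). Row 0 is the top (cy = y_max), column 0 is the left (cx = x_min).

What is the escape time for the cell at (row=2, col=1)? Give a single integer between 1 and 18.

z_0 = 0 + 0i, c = -1.4350 + 0.7250i
Iter 1: z = -1.4350 + 0.7250i, |z|^2 = 2.5849
Iter 2: z = 0.0986 + -1.3558i, |z|^2 = 1.8478
Iter 3: z = -3.2633 + 0.4576i, |z|^2 = 10.8588
Escaped at iteration 3

Answer: 3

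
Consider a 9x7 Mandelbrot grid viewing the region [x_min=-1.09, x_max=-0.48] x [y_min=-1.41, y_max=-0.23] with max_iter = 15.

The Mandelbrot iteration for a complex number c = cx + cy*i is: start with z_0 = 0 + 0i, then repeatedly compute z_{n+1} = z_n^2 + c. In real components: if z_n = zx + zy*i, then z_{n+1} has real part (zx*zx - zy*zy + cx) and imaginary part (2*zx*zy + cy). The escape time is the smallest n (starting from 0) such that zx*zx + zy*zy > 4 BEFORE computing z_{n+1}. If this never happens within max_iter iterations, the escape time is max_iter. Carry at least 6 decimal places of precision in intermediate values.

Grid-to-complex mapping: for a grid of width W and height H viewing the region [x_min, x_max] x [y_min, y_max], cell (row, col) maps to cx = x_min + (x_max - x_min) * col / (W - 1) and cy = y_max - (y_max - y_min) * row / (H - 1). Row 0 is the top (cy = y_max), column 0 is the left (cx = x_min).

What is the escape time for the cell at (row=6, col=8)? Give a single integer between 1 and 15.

z_0 = 0 + 0i, c = -0.4800 + -1.4100i
Iter 1: z = -0.4800 + -1.4100i, |z|^2 = 2.2185
Iter 2: z = -2.2377 + -0.0564i, |z|^2 = 5.0105
Escaped at iteration 2

Answer: 2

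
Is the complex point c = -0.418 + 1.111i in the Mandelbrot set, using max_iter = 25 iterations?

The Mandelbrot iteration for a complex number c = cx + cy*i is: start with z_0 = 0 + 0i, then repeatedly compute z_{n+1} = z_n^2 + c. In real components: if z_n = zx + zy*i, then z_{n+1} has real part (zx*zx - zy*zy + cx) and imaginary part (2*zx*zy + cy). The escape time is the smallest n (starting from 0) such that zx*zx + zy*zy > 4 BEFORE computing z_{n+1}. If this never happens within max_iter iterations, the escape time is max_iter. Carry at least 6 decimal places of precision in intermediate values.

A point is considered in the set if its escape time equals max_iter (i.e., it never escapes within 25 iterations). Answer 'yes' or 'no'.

Answer: no

Derivation:
z_0 = 0 + 0i, c = -0.4180 + 1.1110i
Iter 1: z = -0.4180 + 1.1110i, |z|^2 = 1.4090
Iter 2: z = -1.4776 + 0.1822i, |z|^2 = 2.2165
Iter 3: z = 1.7321 + 0.5726i, |z|^2 = 3.3280
Iter 4: z = 2.2543 + 3.0944i, |z|^2 = 14.6575
Escaped at iteration 4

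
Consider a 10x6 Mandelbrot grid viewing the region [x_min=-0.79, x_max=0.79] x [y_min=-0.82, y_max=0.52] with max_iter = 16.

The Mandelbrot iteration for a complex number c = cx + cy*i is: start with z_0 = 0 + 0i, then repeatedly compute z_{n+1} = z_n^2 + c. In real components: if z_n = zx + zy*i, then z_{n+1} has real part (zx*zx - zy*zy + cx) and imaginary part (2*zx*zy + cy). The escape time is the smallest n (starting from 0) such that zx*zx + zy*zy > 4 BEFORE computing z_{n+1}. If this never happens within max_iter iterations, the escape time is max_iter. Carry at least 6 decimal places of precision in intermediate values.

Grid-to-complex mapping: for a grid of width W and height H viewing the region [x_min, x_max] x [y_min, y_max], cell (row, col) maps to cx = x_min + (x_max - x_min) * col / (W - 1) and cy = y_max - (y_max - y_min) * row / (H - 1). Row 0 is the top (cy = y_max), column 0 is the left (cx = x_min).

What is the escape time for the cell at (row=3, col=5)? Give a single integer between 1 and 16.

Answer: 16

Derivation:
z_0 = 0 + 0i, c = 0.0878 + -0.2840i
Iter 1: z = 0.0878 + -0.2840i, |z|^2 = 0.0884
Iter 2: z = 0.0148 + -0.3339i, |z|^2 = 0.1117
Iter 3: z = -0.0235 + -0.2939i, |z|^2 = 0.0869
Iter 4: z = 0.0020 + -0.2702i, |z|^2 = 0.0730
Iter 5: z = 0.0148 + -0.2851i, |z|^2 = 0.0815
Iter 6: z = 0.0067 + -0.2924i, |z|^2 = 0.0856
Iter 7: z = 0.0023 + -0.2879i, |z|^2 = 0.0829
Iter 8: z = 0.0049 + -0.2853i, |z|^2 = 0.0814
Iter 9: z = 0.0064 + -0.2868i, |z|^2 = 0.0823
Iter 10: z = 0.0056 + -0.2877i, |z|^2 = 0.0828
Iter 11: z = 0.0051 + -0.2872i, |z|^2 = 0.0825
Iter 12: z = 0.0053 + -0.2869i, |z|^2 = 0.0823
Iter 13: z = 0.0055 + -0.2870i, |z|^2 = 0.0824
Iter 14: z = 0.0054 + -0.2872i, |z|^2 = 0.0825
Iter 15: z = 0.0054 + -0.2871i, |z|^2 = 0.0825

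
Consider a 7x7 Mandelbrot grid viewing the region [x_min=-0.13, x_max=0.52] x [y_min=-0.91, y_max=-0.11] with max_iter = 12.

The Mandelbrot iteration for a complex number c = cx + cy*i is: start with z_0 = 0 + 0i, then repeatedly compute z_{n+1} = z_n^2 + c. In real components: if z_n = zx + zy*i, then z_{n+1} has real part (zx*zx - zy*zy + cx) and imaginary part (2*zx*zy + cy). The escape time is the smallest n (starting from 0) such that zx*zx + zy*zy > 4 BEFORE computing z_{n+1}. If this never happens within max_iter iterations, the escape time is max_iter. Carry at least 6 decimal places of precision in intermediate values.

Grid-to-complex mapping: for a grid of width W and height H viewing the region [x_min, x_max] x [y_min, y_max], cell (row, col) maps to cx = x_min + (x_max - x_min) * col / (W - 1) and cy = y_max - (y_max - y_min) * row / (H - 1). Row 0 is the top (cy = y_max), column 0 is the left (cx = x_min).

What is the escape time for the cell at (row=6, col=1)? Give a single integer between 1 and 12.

Answer: 8

Derivation:
z_0 = 0 + 0i, c = -0.0217 + -0.9100i
Iter 1: z = -0.0217 + -0.9100i, |z|^2 = 0.8286
Iter 2: z = -0.8493 + -0.8706i, |z|^2 = 1.4792
Iter 3: z = -0.0582 + 0.5687i, |z|^2 = 0.3269
Iter 4: z = -0.3417 + -0.9763i, |z|^2 = 1.0699
Iter 5: z = -0.8580 + -0.2428i, |z|^2 = 0.7950
Iter 6: z = 0.6555 + -0.4935i, |z|^2 = 0.6732
Iter 7: z = 0.1645 + -1.5569i, |z|^2 = 2.4511
Iter 8: z = -2.4186 + -1.4222i, |z|^2 = 7.8724
Escaped at iteration 8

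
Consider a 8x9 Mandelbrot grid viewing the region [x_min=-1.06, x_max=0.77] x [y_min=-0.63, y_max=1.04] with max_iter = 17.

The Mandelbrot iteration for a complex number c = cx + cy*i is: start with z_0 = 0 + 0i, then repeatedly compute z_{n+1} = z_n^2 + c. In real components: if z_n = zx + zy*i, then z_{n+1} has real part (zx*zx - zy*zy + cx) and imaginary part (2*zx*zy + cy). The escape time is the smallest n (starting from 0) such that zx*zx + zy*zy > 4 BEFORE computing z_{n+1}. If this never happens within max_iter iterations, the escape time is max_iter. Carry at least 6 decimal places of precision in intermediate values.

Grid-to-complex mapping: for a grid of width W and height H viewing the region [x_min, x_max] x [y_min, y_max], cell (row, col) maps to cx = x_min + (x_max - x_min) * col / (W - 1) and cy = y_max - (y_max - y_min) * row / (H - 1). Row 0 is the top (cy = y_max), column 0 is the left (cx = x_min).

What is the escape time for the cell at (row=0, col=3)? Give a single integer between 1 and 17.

z_0 = 0 + 0i, c = -0.2757 + 1.0400i
Iter 1: z = -0.2757 + 1.0400i, |z|^2 = 1.1576
Iter 2: z = -1.2813 + 0.4665i, |z|^2 = 1.8594
Iter 3: z = 1.1484 + -0.1555i, |z|^2 = 1.3429
Iter 4: z = 1.0189 + 0.6829i, |z|^2 = 1.5044
Iter 5: z = 0.2960 + 2.4315i, |z|^2 = 6.0000
Escaped at iteration 5

Answer: 5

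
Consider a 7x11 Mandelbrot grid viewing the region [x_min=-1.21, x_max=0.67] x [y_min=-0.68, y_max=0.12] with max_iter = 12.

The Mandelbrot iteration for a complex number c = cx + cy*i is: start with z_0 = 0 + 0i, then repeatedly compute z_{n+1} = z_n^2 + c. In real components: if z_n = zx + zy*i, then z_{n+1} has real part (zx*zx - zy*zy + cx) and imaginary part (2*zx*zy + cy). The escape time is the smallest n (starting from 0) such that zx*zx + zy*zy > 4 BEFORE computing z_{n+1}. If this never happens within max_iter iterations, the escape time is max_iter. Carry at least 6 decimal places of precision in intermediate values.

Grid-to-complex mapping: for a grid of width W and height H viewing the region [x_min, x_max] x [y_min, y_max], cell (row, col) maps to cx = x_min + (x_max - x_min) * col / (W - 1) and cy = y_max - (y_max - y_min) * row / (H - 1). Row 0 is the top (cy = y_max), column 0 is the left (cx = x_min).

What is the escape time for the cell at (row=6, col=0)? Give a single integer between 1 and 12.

z_0 = 0 + 0i, c = -1.2100 + -0.3600i
Iter 1: z = -1.2100 + -0.3600i, |z|^2 = 1.5937
Iter 2: z = 0.1245 + 0.5112i, |z|^2 = 0.2768
Iter 3: z = -1.4558 + -0.2327i, |z|^2 = 2.1736
Iter 4: z = 0.8553 + 0.3176i, |z|^2 = 0.8323
Iter 5: z = -0.5794 + 0.1832i, |z|^2 = 0.3692
Iter 6: z = -0.9079 + -0.5723i, |z|^2 = 1.1518
Iter 7: z = -0.7132 + 0.6792i, |z|^2 = 0.9700
Iter 8: z = -1.1626 + -1.3289i, |z|^2 = 3.1176
Iter 9: z = -1.6242 + 2.7299i, |z|^2 = 10.0905
Escaped at iteration 9

Answer: 9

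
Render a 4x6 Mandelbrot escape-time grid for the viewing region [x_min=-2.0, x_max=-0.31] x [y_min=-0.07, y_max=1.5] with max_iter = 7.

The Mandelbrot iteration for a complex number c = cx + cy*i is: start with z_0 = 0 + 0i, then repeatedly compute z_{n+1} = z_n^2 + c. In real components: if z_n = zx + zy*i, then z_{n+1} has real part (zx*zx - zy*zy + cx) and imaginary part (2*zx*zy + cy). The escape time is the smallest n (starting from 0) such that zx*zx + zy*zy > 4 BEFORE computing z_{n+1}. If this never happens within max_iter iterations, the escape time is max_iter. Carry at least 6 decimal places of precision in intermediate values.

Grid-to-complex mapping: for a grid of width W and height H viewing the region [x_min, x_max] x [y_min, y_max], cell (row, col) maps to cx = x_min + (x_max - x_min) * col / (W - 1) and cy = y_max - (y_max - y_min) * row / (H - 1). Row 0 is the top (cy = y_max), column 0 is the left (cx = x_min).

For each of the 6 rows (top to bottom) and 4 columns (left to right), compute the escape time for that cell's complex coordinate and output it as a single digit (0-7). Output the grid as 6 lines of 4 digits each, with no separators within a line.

Answer: 1122
1233
1336
1357
1577
1777

Derivation:
(row=0, col=0): c = -2.0000 + 1.5000i → escape time 1
(row=0, col=1): c = -1.4367 + 1.5000i → escape time 1
(row=0, col=2): c = -0.8733 + 1.5000i → escape time 2
(row=0, col=3): c = -0.3100 + 1.5000i → escape time 2
(row=1, col=0): c = -2.0000 + 1.1860i → escape time 1
(row=1, col=1): c = -1.4367 + 1.1860i → escape time 2
(row=1, col=2): c = -0.8733 + 1.1860i → escape time 3
(row=1, col=3): c = -0.3100 + 1.1860i → escape time 3
(row=2, col=0): c = -2.0000 + 0.8720i → escape time 1
(row=2, col=1): c = -1.4367 + 0.8720i → escape time 3
(row=2, col=2): c = -0.8733 + 0.8720i → escape time 3
(row=2, col=3): c = -0.3100 + 0.8720i → escape time 6
(row=3, col=0): c = -2.0000 + 0.5580i → escape time 1
(row=3, col=1): c = -1.4367 + 0.5580i → escape time 3
(row=3, col=2): c = -0.8733 + 0.5580i → escape time 5
(row=3, col=3): c = -0.3100 + 0.5580i → escape time 7
(row=4, col=0): c = -2.0000 + 0.2440i → escape time 1
(row=4, col=1): c = -1.4367 + 0.2440i → escape time 5
(row=4, col=2): c = -0.8733 + 0.2440i → escape time 7
(row=4, col=3): c = -0.3100 + 0.2440i → escape time 7
(row=5, col=0): c = -2.0000 + -0.0700i → escape time 1
(row=5, col=1): c = -1.4367 + -0.0700i → escape time 7
(row=5, col=2): c = -0.8733 + -0.0700i → escape time 7
(row=5, col=3): c = -0.3100 + -0.0700i → escape time 7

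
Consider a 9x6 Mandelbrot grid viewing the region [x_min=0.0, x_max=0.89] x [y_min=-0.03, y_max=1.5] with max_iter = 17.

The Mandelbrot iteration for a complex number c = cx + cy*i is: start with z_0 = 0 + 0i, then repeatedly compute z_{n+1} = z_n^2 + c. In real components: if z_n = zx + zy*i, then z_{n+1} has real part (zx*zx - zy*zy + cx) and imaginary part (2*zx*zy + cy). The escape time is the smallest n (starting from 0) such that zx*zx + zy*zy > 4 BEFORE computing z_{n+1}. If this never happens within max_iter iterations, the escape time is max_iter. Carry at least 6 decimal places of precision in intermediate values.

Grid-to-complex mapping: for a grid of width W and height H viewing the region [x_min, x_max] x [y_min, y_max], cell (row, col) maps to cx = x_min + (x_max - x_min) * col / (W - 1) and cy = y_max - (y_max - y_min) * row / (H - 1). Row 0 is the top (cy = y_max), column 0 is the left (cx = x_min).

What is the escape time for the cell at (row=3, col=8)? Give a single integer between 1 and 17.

Answer: 2

Derivation:
z_0 = 0 + 0i, c = 0.8900 + 0.5820i
Iter 1: z = 0.8900 + 0.5820i, |z|^2 = 1.1308
Iter 2: z = 1.3434 + 1.6180i, |z|^2 = 4.4225
Escaped at iteration 2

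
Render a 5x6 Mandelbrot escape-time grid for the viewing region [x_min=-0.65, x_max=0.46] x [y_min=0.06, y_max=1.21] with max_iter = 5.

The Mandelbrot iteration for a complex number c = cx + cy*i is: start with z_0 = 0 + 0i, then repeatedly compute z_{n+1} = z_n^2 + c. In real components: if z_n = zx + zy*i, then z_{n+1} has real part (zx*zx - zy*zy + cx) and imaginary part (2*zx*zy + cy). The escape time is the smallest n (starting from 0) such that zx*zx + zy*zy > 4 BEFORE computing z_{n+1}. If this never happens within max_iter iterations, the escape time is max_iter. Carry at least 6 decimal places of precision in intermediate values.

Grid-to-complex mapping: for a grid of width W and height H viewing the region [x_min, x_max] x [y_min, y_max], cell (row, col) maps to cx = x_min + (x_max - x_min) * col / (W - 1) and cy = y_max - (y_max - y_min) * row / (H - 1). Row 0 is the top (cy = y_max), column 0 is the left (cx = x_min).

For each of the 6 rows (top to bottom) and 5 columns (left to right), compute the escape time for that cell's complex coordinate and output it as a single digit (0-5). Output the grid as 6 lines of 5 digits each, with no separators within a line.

(row=0, col=0): c = -0.6500 + 1.2100i → escape time 3
(row=0, col=1): c = -0.3725 + 1.2100i → escape time 3
(row=0, col=2): c = -0.0950 + 1.2100i → escape time 3
(row=0, col=3): c = 0.1825 + 1.2100i → escape time 2
(row=0, col=4): c = 0.4600 + 1.2100i → escape time 2
(row=1, col=0): c = -0.6500 + 0.9800i → escape time 4
(row=1, col=1): c = -0.3725 + 0.9800i → escape time 5
(row=1, col=2): c = -0.0950 + 0.9800i → escape time 5
(row=1, col=3): c = 0.1825 + 0.9800i → escape time 4
(row=1, col=4): c = 0.4600 + 0.9800i → escape time 3
(row=2, col=0): c = -0.6500 + 0.7500i → escape time 5
(row=2, col=1): c = -0.3725 + 0.7500i → escape time 5
(row=2, col=2): c = -0.0950 + 0.7500i → escape time 5
(row=2, col=3): c = 0.1825 + 0.7500i → escape time 5
(row=2, col=4): c = 0.4600 + 0.7500i → escape time 4
(row=3, col=0): c = -0.6500 + 0.5200i → escape time 5
(row=3, col=1): c = -0.3725 + 0.5200i → escape time 5
(row=3, col=2): c = -0.0950 + 0.5200i → escape time 5
(row=3, col=3): c = 0.1825 + 0.5200i → escape time 5
(row=3, col=4): c = 0.4600 + 0.5200i → escape time 5
(row=4, col=0): c = -0.6500 + 0.2900i → escape time 5
(row=4, col=1): c = -0.3725 + 0.2900i → escape time 5
(row=4, col=2): c = -0.0950 + 0.2900i → escape time 5
(row=4, col=3): c = 0.1825 + 0.2900i → escape time 5
(row=4, col=4): c = 0.4600 + 0.2900i → escape time 5
(row=5, col=0): c = -0.6500 + 0.0600i → escape time 5
(row=5, col=1): c = -0.3725 + 0.0600i → escape time 5
(row=5, col=2): c = -0.0950 + 0.0600i → escape time 5
(row=5, col=3): c = 0.1825 + 0.0600i → escape time 5
(row=5, col=4): c = 0.4600 + 0.0600i → escape time 5

Answer: 33322
45543
55554
55555
55555
55555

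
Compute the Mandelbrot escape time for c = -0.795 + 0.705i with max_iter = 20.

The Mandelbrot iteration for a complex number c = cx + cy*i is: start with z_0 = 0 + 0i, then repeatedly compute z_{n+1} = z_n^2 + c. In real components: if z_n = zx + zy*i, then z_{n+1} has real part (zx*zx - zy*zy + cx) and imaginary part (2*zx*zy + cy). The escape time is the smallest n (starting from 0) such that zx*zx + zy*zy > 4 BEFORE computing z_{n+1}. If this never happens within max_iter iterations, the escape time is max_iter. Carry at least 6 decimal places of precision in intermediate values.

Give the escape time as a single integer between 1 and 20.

Answer: 4

Derivation:
z_0 = 0 + 0i, c = -0.7950 + 0.7050i
Iter 1: z = -0.7950 + 0.7050i, |z|^2 = 1.1290
Iter 2: z = -0.6600 + -0.4159i, |z|^2 = 0.6086
Iter 3: z = -0.5324 + 1.2541i, |z|^2 = 1.8561
Iter 4: z = -2.0842 + -0.6304i, |z|^2 = 4.7412
Escaped at iteration 4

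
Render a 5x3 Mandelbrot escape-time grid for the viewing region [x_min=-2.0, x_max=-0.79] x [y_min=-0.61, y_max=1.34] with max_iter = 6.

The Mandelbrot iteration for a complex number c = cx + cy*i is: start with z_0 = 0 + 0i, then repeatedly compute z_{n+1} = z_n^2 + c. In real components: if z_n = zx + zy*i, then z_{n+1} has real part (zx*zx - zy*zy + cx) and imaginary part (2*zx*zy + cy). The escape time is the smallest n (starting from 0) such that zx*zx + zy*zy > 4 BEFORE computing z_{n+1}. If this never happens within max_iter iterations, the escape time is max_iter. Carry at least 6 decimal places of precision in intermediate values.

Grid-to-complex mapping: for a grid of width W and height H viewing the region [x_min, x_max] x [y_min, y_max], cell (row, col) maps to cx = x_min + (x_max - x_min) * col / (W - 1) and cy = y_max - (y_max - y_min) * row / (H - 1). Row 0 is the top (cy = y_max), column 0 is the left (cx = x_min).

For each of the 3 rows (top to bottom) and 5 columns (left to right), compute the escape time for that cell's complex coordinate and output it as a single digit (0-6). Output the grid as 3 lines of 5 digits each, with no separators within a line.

Answer: 11222
13566
13345

Derivation:
(row=0, col=0): c = -2.0000 + 1.3400i → escape time 1
(row=0, col=1): c = -1.6975 + 1.3400i → escape time 1
(row=0, col=2): c = -1.3950 + 1.3400i → escape time 2
(row=0, col=3): c = -1.0925 + 1.3400i → escape time 2
(row=0, col=4): c = -0.7900 + 1.3400i → escape time 2
(row=1, col=0): c = -2.0000 + 0.3650i → escape time 1
(row=1, col=1): c = -1.6975 + 0.3650i → escape time 3
(row=1, col=2): c = -1.3950 + 0.3650i → escape time 5
(row=1, col=3): c = -1.0925 + 0.3650i → escape time 6
(row=1, col=4): c = -0.7900 + 0.3650i → escape time 6
(row=2, col=0): c = -2.0000 + -0.6100i → escape time 1
(row=2, col=1): c = -1.6975 + -0.6100i → escape time 3
(row=2, col=2): c = -1.3950 + -0.6100i → escape time 3
(row=2, col=3): c = -1.0925 + -0.6100i → escape time 4
(row=2, col=4): c = -0.7900 + -0.6100i → escape time 5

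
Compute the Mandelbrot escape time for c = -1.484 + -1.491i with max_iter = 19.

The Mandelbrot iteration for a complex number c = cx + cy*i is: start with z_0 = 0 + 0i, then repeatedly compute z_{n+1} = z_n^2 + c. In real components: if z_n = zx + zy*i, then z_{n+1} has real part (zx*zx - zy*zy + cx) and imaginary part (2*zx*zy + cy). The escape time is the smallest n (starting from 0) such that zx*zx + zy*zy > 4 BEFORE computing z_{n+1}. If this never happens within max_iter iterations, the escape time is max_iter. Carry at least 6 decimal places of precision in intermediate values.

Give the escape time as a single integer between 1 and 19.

z_0 = 0 + 0i, c = -1.4840 + -1.4910i
Iter 1: z = -1.4840 + -1.4910i, |z|^2 = 4.4253
Escaped at iteration 1

Answer: 1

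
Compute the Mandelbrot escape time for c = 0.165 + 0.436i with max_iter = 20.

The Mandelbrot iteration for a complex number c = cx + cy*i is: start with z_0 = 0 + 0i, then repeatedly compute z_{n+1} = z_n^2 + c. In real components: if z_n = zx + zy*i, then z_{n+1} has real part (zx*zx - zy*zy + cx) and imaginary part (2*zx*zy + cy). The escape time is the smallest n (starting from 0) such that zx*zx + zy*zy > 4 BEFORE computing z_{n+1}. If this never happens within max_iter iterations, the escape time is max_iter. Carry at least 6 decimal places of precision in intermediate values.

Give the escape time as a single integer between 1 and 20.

z_0 = 0 + 0i, c = 0.1650 + 0.4360i
Iter 1: z = 0.1650 + 0.4360i, |z|^2 = 0.2173
Iter 2: z = 0.0021 + 0.5799i, |z|^2 = 0.3363
Iter 3: z = -0.1713 + 0.4385i, |z|^2 = 0.2216
Iter 4: z = 0.0021 + 0.2858i, |z|^2 = 0.0817
Iter 5: z = 0.0833 + 0.4372i, |z|^2 = 0.1981
Iter 6: z = -0.0192 + 0.5088i, |z|^2 = 0.2593
Iter 7: z = -0.0936 + 0.4165i, |z|^2 = 0.1822
Iter 8: z = 0.0003 + 0.3581i, |z|^2 = 0.1282
Iter 9: z = 0.0368 + 0.4362i, |z|^2 = 0.1916
Iter 10: z = -0.0239 + 0.4681i, |z|^2 = 0.2197
Iter 11: z = -0.0535 + 0.4136i, |z|^2 = 0.1739
Iter 12: z = -0.0032 + 0.3917i, |z|^2 = 0.1535
Iter 13: z = 0.0116 + 0.4335i, |z|^2 = 0.1881
Iter 14: z = -0.0228 + 0.4460i, |z|^2 = 0.1995
Iter 15: z = -0.0334 + 0.4157i, |z|^2 = 0.1739
Iter 16: z = -0.0067 + 0.4082i, |z|^2 = 0.1667
Iter 17: z = -0.0016 + 0.4306i, |z|^2 = 0.1854
Iter 18: z = -0.0204 + 0.4346i, |z|^2 = 0.1893
Iter 19: z = -0.0235 + 0.4183i, |z|^2 = 0.1755

Answer: 20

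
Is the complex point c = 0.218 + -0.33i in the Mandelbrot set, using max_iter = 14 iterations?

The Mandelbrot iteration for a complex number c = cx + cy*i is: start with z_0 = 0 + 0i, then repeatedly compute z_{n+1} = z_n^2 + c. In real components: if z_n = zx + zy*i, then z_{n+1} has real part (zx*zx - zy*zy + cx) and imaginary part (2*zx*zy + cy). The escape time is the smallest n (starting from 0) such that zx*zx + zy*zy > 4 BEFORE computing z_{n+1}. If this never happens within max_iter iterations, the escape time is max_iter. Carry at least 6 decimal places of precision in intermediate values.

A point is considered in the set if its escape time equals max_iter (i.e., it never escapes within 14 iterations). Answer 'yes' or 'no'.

z_0 = 0 + 0i, c = 0.2180 + -0.3300i
Iter 1: z = 0.2180 + -0.3300i, |z|^2 = 0.1564
Iter 2: z = 0.1566 + -0.4739i, |z|^2 = 0.2491
Iter 3: z = 0.0180 + -0.4784i, |z|^2 = 0.2292
Iter 4: z = -0.0106 + -0.3472i, |z|^2 = 0.1207
Iter 5: z = 0.0976 + -0.3227i, |z|^2 = 0.1136
Iter 6: z = 0.1234 + -0.3930i, |z|^2 = 0.1696
Iter 7: z = 0.0788 + -0.4270i, |z|^2 = 0.1885
Iter 8: z = 0.0419 + -0.3973i, |z|^2 = 0.1596
Iter 9: z = 0.0619 + -0.3633i, |z|^2 = 0.1358
Iter 10: z = 0.0899 + -0.3750i, |z|^2 = 0.1487
Iter 11: z = 0.0855 + -0.3974i, |z|^2 = 0.1652
Iter 12: z = 0.0674 + -0.3979i, |z|^2 = 0.1629
Iter 13: z = 0.0642 + -0.3836i, |z|^2 = 0.1513
Did not escape in 14 iterations → in set

Answer: yes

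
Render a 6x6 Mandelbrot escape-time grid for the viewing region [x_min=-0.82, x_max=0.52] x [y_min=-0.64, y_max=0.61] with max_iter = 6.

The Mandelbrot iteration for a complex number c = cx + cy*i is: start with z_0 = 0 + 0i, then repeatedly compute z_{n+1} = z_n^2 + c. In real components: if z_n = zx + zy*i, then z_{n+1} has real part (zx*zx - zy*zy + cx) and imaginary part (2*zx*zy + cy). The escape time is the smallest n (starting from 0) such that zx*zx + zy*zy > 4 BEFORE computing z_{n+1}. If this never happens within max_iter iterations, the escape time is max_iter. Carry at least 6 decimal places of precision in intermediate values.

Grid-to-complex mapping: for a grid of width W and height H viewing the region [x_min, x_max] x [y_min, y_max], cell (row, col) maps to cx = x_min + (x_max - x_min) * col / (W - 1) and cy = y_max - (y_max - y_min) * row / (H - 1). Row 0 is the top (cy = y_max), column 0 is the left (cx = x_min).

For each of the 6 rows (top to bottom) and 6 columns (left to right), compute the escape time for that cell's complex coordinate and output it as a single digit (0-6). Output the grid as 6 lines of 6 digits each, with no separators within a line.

(row=0, col=0): c = -0.8200 + 0.6100i → escape time 5
(row=0, col=1): c = -0.5520 + 0.6100i → escape time 6
(row=0, col=2): c = -0.2840 + 0.6100i → escape time 6
(row=0, col=3): c = -0.0160 + 0.6100i → escape time 6
(row=0, col=4): c = 0.2520 + 0.6100i → escape time 6
(row=0, col=5): c = 0.5200 + 0.6100i → escape time 4
(row=1, col=0): c = -0.8200 + 0.3600i → escape time 6
(row=1, col=1): c = -0.5520 + 0.3600i → escape time 6
(row=1, col=2): c = -0.2840 + 0.3600i → escape time 6
(row=1, col=3): c = -0.0160 + 0.3600i → escape time 6
(row=1, col=4): c = 0.2520 + 0.3600i → escape time 6
(row=1, col=5): c = 0.5200 + 0.3600i → escape time 5
(row=2, col=0): c = -0.8200 + 0.1100i → escape time 6
(row=2, col=1): c = -0.5520 + 0.1100i → escape time 6
(row=2, col=2): c = -0.2840 + 0.1100i → escape time 6
(row=2, col=3): c = -0.0160 + 0.1100i → escape time 6
(row=2, col=4): c = 0.2520 + 0.1100i → escape time 6
(row=2, col=5): c = 0.5200 + 0.1100i → escape time 5
(row=3, col=0): c = -0.8200 + -0.1400i → escape time 6
(row=3, col=1): c = -0.5520 + -0.1400i → escape time 6
(row=3, col=2): c = -0.2840 + -0.1400i → escape time 6
(row=3, col=3): c = -0.0160 + -0.1400i → escape time 6
(row=3, col=4): c = 0.2520 + -0.1400i → escape time 6
(row=3, col=5): c = 0.5200 + -0.1400i → escape time 5
(row=4, col=0): c = -0.8200 + -0.3900i → escape time 6
(row=4, col=1): c = -0.5520 + -0.3900i → escape time 6
(row=4, col=2): c = -0.2840 + -0.3900i → escape time 6
(row=4, col=3): c = -0.0160 + -0.3900i → escape time 6
(row=4, col=4): c = 0.2520 + -0.3900i → escape time 6
(row=4, col=5): c = 0.5200 + -0.3900i → escape time 5
(row=5, col=0): c = -0.8200 + -0.6400i → escape time 5
(row=5, col=1): c = -0.5520 + -0.6400i → escape time 6
(row=5, col=2): c = -0.2840 + -0.6400i → escape time 6
(row=5, col=3): c = -0.0160 + -0.6400i → escape time 6
(row=5, col=4): c = 0.2520 + -0.6400i → escape time 6
(row=5, col=5): c = 0.5200 + -0.6400i → escape time 4

Answer: 566664
666665
666665
666665
666665
566664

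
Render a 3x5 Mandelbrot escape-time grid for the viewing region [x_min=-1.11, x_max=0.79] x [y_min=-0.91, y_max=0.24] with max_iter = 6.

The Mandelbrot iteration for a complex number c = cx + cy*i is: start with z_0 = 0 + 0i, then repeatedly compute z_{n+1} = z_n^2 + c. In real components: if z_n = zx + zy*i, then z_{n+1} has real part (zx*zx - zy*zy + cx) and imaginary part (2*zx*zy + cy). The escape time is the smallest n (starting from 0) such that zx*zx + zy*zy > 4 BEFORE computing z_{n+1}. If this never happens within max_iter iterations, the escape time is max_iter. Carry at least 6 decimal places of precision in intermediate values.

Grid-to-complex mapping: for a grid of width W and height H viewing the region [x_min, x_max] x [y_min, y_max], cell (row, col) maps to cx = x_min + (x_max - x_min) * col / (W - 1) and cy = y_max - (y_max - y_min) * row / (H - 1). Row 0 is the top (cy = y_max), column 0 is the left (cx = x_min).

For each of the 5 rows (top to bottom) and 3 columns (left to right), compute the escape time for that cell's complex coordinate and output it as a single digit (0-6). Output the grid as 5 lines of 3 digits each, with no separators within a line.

(row=0, col=0): c = -1.1100 + 0.2400i → escape time 6
(row=0, col=1): c = -0.1600 + 0.2400i → escape time 6
(row=0, col=2): c = 0.7900 + 0.2400i → escape time 3
(row=1, col=0): c = -1.1100 + -0.0475i → escape time 6
(row=1, col=1): c = -0.1600 + -0.0475i → escape time 6
(row=1, col=2): c = 0.7900 + -0.0475i → escape time 3
(row=2, col=0): c = -1.1100 + -0.3350i → escape time 6
(row=2, col=1): c = -0.1600 + -0.3350i → escape time 6
(row=2, col=2): c = 0.7900 + -0.3350i → escape time 3
(row=3, col=0): c = -1.1100 + -0.6225i → escape time 4
(row=3, col=1): c = -0.1600 + -0.6225i → escape time 6
(row=3, col=2): c = 0.7900 + -0.6225i → escape time 3
(row=4, col=0): c = -1.1100 + -0.9100i → escape time 3
(row=4, col=1): c = -0.1600 + -0.9100i → escape time 6
(row=4, col=2): c = 0.7900 + -0.9100i → escape time 2

Answer: 663
663
663
463
362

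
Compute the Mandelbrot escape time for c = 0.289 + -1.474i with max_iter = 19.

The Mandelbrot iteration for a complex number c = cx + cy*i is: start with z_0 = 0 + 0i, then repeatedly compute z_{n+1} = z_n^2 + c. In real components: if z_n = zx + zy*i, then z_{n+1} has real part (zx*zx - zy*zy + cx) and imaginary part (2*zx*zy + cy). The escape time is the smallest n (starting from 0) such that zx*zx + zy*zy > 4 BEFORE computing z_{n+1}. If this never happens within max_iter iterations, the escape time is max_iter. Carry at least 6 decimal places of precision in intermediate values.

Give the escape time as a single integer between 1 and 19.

z_0 = 0 + 0i, c = 0.2890 + -1.4740i
Iter 1: z = 0.2890 + -1.4740i, |z|^2 = 2.2562
Iter 2: z = -1.8002 + -2.3260i, |z|^2 = 8.6507
Escaped at iteration 2

Answer: 2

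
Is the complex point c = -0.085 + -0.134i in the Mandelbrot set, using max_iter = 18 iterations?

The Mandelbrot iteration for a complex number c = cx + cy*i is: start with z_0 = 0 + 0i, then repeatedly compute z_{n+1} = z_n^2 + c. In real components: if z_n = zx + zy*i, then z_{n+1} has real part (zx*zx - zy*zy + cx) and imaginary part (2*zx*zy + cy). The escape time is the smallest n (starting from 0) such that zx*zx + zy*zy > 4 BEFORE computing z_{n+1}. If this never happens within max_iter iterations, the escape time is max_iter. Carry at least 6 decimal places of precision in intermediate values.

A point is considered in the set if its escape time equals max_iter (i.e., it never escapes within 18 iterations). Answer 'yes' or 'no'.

Answer: yes

Derivation:
z_0 = 0 + 0i, c = -0.0850 + -0.1340i
Iter 1: z = -0.0850 + -0.1340i, |z|^2 = 0.0252
Iter 2: z = -0.0957 + -0.1112i, |z|^2 = 0.0215
Iter 3: z = -0.0882 + -0.1127i, |z|^2 = 0.0205
Iter 4: z = -0.0899 + -0.1141i, |z|^2 = 0.0211
Iter 5: z = -0.0899 + -0.1135i, |z|^2 = 0.0210
Iter 6: z = -0.0898 + -0.1136i, |z|^2 = 0.0210
Iter 7: z = -0.0898 + -0.1136i, |z|^2 = 0.0210
Iter 8: z = -0.0898 + -0.1136i, |z|^2 = 0.0210
Iter 9: z = -0.0898 + -0.1136i, |z|^2 = 0.0210
Iter 10: z = -0.0898 + -0.1136i, |z|^2 = 0.0210
Iter 11: z = -0.0898 + -0.1136i, |z|^2 = 0.0210
Iter 12: z = -0.0898 + -0.1136i, |z|^2 = 0.0210
Iter 13: z = -0.0898 + -0.1136i, |z|^2 = 0.0210
Iter 14: z = -0.0898 + -0.1136i, |z|^2 = 0.0210
Iter 15: z = -0.0898 + -0.1136i, |z|^2 = 0.0210
Iter 16: z = -0.0898 + -0.1136i, |z|^2 = 0.0210
Iter 17: z = -0.0898 + -0.1136i, |z|^2 = 0.0210
Did not escape in 18 iterations → in set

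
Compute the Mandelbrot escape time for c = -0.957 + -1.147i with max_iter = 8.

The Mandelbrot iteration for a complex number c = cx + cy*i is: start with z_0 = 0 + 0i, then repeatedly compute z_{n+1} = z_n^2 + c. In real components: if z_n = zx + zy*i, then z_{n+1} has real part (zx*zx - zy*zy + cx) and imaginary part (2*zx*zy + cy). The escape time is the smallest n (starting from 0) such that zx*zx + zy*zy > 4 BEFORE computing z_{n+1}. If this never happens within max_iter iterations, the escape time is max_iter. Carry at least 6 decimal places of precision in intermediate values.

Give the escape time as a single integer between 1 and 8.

Answer: 3

Derivation:
z_0 = 0 + 0i, c = -0.9570 + -1.1470i
Iter 1: z = -0.9570 + -1.1470i, |z|^2 = 2.2315
Iter 2: z = -1.3568 + 1.0484i, |z|^2 = 2.9399
Iter 3: z = -0.2153 + -3.9917i, |z|^2 = 15.9803
Escaped at iteration 3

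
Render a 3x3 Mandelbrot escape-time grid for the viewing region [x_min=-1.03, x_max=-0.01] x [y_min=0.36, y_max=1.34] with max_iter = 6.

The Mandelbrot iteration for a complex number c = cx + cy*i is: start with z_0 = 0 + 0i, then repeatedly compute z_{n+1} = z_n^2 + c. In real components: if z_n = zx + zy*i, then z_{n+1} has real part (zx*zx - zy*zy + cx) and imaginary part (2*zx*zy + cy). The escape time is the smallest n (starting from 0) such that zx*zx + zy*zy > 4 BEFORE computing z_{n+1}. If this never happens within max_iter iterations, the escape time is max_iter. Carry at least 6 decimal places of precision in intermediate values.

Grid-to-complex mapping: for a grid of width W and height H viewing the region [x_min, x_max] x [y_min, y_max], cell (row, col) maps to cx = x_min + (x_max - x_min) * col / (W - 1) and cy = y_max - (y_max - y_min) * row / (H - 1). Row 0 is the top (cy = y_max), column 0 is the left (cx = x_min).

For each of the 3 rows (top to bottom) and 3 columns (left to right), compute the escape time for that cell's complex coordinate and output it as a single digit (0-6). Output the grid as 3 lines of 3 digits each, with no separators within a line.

Answer: 222
346
666

Derivation:
(row=0, col=0): c = -1.0300 + 1.3400i → escape time 2
(row=0, col=1): c = -0.5200 + 1.3400i → escape time 2
(row=0, col=2): c = -0.0100 + 1.3400i → escape time 2
(row=1, col=0): c = -1.0300 + 0.8500i → escape time 3
(row=1, col=1): c = -0.5200 + 0.8500i → escape time 4
(row=1, col=2): c = -0.0100 + 0.8500i → escape time 6
(row=2, col=0): c = -1.0300 + 0.3600i → escape time 6
(row=2, col=1): c = -0.5200 + 0.3600i → escape time 6
(row=2, col=2): c = -0.0100 + 0.3600i → escape time 6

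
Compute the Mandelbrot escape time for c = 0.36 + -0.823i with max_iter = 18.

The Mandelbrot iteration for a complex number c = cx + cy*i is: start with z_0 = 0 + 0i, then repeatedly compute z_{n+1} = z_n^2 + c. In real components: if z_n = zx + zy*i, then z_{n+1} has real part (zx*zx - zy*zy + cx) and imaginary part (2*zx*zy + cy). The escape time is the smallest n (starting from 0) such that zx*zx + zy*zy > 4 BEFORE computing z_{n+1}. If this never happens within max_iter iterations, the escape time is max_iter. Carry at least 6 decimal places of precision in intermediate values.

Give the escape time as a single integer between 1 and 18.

Answer: 4

Derivation:
z_0 = 0 + 0i, c = 0.3600 + -0.8230i
Iter 1: z = 0.3600 + -0.8230i, |z|^2 = 0.8069
Iter 2: z = -0.1877 + -1.4156i, |z|^2 = 2.0391
Iter 3: z = -1.6086 + -0.2915i, |z|^2 = 2.6725
Iter 4: z = 2.8625 + 0.1148i, |z|^2 = 8.2071
Escaped at iteration 4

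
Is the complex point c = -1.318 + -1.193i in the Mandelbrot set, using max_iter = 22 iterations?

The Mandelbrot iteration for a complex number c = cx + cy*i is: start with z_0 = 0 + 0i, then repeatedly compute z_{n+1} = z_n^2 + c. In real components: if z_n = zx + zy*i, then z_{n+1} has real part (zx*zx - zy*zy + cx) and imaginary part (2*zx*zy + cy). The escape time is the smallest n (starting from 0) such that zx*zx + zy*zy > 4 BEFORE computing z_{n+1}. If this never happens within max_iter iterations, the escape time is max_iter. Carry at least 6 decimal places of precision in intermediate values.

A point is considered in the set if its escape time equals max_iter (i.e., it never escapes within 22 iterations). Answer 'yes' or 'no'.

Answer: no

Derivation:
z_0 = 0 + 0i, c = -1.3180 + -1.1930i
Iter 1: z = -1.3180 + -1.1930i, |z|^2 = 3.1604
Iter 2: z = -1.0041 + 1.9517i, |z|^2 = 4.8176
Escaped at iteration 2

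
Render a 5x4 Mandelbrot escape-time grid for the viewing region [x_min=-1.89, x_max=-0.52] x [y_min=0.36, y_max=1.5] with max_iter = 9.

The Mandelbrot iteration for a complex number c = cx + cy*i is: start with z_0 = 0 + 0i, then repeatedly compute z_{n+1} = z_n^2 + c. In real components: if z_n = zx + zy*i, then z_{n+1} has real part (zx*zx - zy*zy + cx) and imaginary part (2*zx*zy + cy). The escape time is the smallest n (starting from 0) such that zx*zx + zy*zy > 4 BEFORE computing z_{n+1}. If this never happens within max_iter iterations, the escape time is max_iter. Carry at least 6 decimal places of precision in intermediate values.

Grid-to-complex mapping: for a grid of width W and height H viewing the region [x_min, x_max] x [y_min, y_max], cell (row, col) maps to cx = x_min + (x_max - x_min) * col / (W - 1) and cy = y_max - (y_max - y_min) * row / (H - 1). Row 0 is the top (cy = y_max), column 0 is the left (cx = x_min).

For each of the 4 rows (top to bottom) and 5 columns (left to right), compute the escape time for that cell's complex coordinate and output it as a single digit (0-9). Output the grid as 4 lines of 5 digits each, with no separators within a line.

(row=0, col=0): c = -1.8900 + 1.5000i → escape time 1
(row=0, col=1): c = -1.5475 + 1.5000i → escape time 1
(row=0, col=2): c = -1.2050 + 1.5000i → escape time 2
(row=0, col=3): c = -0.8625 + 1.5000i → escape time 2
(row=0, col=4): c = -0.5200 + 1.5000i → escape time 2
(row=1, col=0): c = -1.8900 + 1.1200i → escape time 1
(row=1, col=1): c = -1.5475 + 1.1200i → escape time 2
(row=1, col=2): c = -1.2050 + 1.1200i → escape time 3
(row=1, col=3): c = -0.8625 + 1.1200i → escape time 3
(row=1, col=4): c = -0.5200 + 1.1200i → escape time 3
(row=2, col=0): c = -1.8900 + 0.7400i → escape time 1
(row=2, col=1): c = -1.5475 + 0.7400i → escape time 3
(row=2, col=2): c = -1.2050 + 0.7400i → escape time 3
(row=2, col=3): c = -0.8625 + 0.7400i → escape time 4
(row=2, col=4): c = -0.5200 + 0.7400i → escape time 6
(row=3, col=0): c = -1.8900 + 0.3600i → escape time 3
(row=3, col=1): c = -1.5475 + 0.3600i → escape time 4
(row=3, col=2): c = -1.2050 + 0.3600i → escape time 9
(row=3, col=3): c = -0.8625 + 0.3600i → escape time 7
(row=3, col=4): c = -0.5200 + 0.3600i → escape time 9

Answer: 11222
12333
13346
34979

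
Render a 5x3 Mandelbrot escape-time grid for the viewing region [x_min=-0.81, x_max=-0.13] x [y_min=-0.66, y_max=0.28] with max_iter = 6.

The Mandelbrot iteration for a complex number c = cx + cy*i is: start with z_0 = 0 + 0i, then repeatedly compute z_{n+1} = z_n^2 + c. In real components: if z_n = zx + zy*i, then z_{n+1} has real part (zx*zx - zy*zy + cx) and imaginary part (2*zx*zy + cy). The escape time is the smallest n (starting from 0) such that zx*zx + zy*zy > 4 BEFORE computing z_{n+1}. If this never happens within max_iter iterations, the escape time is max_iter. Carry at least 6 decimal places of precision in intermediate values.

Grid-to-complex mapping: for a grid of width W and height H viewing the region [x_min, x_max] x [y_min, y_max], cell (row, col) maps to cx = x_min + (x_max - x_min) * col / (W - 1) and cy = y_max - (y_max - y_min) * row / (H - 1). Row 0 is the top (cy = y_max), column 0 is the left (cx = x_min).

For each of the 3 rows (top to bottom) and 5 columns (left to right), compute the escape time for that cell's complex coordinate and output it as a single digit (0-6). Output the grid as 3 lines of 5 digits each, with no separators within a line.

Answer: 66666
66666
56666

Derivation:
(row=0, col=0): c = -0.8100 + 0.2800i → escape time 6
(row=0, col=1): c = -0.6400 + 0.2800i → escape time 6
(row=0, col=2): c = -0.4700 + 0.2800i → escape time 6
(row=0, col=3): c = -0.3000 + 0.2800i → escape time 6
(row=0, col=4): c = -0.1300 + 0.2800i → escape time 6
(row=1, col=0): c = -0.8100 + -0.1900i → escape time 6
(row=1, col=1): c = -0.6400 + -0.1900i → escape time 6
(row=1, col=2): c = -0.4700 + -0.1900i → escape time 6
(row=1, col=3): c = -0.3000 + -0.1900i → escape time 6
(row=1, col=4): c = -0.1300 + -0.1900i → escape time 6
(row=2, col=0): c = -0.8100 + -0.6600i → escape time 5
(row=2, col=1): c = -0.6400 + -0.6600i → escape time 6
(row=2, col=2): c = -0.4700 + -0.6600i → escape time 6
(row=2, col=3): c = -0.3000 + -0.6600i → escape time 6
(row=2, col=4): c = -0.1300 + -0.6600i → escape time 6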